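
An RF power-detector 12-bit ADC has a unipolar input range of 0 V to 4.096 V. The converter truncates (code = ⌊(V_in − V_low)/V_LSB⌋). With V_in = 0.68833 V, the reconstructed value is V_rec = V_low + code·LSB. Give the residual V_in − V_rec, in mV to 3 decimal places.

Step size: 4.096 V ÷ 2^12 = 1.000 mV.
(V_in − V_low)/LSB = (0.68833 − 0)/0.001 = 688.3300 → code 688 (floor).
Code 688 maps back to 0 + 688×0.001 V = 0.688 V.
Difference: 0.00033 V → 0.330 mV.

0.330 mV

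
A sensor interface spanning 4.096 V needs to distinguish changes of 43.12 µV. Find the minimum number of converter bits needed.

Number of steps required ≥ 4.096 V / 43.12 µV = 94990.72.
Need 2^N ≥ 94990.72; 2^16 = 65536, 2^17 = 131072.
Minimum N = 17.

17 bits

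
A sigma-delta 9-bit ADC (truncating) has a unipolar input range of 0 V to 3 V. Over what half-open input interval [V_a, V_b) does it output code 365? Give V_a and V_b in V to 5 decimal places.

[2.13867 V, 2.14453 V)

LSB = 3/2^9 = 5.859 mV.
V_a = V_low + 365·LSB = 2.13867 V; V_b = V_low + 366·LSB = 2.14453 V.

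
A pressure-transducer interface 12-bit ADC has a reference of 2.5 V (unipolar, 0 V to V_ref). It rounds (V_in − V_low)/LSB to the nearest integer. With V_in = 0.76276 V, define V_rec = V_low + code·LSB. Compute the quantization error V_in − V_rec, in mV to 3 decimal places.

LSB = 2.5/2^12 = 0.610 mV.
Scaled input = 1249.7060 LSBs, so code = 1250.
Reconstructed: 0.76293945 V.
V_in − V_rec = -0.000179453 V = -0.179 mV.

-0.179 mV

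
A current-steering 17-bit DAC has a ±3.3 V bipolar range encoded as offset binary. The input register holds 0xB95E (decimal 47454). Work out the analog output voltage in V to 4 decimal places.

-0.9105 V

LSB = 6.6 V / 2^17 = 50.35 µV.
Code 0xB95E = 47454 decimal.
V_out = (−3.3) + 47454 × 5.0354e-05 V = -0.910501 V.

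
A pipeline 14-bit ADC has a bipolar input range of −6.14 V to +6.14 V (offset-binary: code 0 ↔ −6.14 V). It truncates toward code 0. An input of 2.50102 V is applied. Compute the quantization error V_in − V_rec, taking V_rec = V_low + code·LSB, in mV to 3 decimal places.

0.649 mV

LSB = 12.28/2^14 = 0.750 mV.
Scaled input = 11528.8658 LSBs, so code = 11528.
Code 11528 maps back to (−6.14) + 11528×0.000749512 V = 2.5003711 V.
Error = 2.50102 − 2.5003711 = 0.000648906 V = 0.649 mV.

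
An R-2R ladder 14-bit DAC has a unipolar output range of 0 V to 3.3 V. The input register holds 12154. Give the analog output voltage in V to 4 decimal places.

LSB = 3.3 V / 2^14 = 201.42 µV.
V_out = 0 + 12154 × 0.000201416 V = 2.44801 V.

2.4480 V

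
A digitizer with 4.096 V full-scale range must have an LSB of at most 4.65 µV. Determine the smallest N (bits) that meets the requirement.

Number of steps required ≥ 4.096 V / 4.65 µV = 880860.22.
Need 2^N ≥ 880860.22; 2^19 = 524288, 2^20 = 1048576.
Minimum N = 20.

20 bits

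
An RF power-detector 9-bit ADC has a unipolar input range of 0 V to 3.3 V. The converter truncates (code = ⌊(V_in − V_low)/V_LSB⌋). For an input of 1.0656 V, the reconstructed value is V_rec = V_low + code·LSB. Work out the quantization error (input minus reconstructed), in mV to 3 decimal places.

2.123 mV

LSB = 3.3/2^9 = 6.445 mV.
Scaled input = 165.3295 LSBs, so code = 165.
Code 165 maps back to 0 + 165×0.00644531 V = 1.0634766 V.
V_in − V_rec = 0.00212344 V = 2.123 mV.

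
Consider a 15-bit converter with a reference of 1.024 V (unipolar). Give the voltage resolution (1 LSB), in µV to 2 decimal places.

31.25 µV

Full-scale span = 1.024 V.
LSB = 1.024 / 2^15 = 1.024 / 32768 = 3.125e-05 V = 31.25 µV.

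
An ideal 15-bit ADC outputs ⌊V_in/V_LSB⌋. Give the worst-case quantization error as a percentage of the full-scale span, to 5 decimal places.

0.00305 %

Truncating → worst-case error = 1 LSB = V_FS/2^15, so 100/32768 = 0.00305176 % of full scale.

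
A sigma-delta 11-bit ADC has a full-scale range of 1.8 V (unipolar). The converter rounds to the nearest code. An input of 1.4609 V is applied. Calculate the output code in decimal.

With 2048 levels over 1.8 V, one step is 0.879 mV.
(1.4609 − 0) / 0.000878906 = 1662.180 LSBs.
round(1662.180) = 1662.

code 1662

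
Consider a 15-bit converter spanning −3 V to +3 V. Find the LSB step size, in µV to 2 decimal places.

183.11 µV

Full-scale span = 6 V.
LSB = 6 / 2^15 = 6 / 32768 = 0.000183105 V = 183.11 µV.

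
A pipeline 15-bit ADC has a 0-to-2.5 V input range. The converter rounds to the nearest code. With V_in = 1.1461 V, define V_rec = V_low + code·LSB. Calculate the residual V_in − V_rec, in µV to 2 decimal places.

12.35 µV

One LSB is 2.5 V / 32768 = 76.29 µV.
(V_in − V_low)/LSB = (1.1461 − 0)/7.62939e-05 = 15022.1619 → code 15022 (round).
V_rec = 0 + 15022·7.62939e-05 = 1.1460876 V.
Error = 1.1461 − 1.1460876 = 1.23535e-05 V = 12.35 µV.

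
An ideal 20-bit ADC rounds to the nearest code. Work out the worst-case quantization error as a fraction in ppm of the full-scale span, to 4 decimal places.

Rounding → worst-case error = ½ LSB = V_FS/2^21, so 1e+06/2097152 = 0.476837 ppm of full scale.

0.4768 ppm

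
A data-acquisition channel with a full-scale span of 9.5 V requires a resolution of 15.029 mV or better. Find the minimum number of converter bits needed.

10 bits

Number of steps required ≥ 9.5 V / 15.029 mV = 632.11.
Need 2^N ≥ 632.11; 2^9 = 512, 2^10 = 1024.
Minimum N = 10.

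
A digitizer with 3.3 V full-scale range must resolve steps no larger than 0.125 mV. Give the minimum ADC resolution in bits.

15 bits

Number of steps required ≥ 3.3 V / 0.125 mV = 26400.00.
Need 2^N ≥ 26400.00; 2^14 = 16384, 2^15 = 32768.
Minimum N = 15.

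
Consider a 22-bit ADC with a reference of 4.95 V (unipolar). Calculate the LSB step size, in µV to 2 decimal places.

1.18 µV

Full-scale span = 4.95 V.
LSB = 4.95 / 2^22 = 4.95 / 4194304 = 1.18017e-06 V = 1.18 µV.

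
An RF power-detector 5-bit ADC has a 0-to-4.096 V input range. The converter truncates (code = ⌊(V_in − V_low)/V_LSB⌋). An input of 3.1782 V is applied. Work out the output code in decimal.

With 32 levels over 4.096 V, one step is 128.000 mV.
(3.1782 − 0) / 0.128 = 24.830 LSBs.
Floor → code 24.

code 24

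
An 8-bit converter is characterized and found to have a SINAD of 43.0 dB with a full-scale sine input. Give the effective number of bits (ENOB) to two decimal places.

ENOB = (SINAD − 1.76) / 6.02 = (43.0 − 1.76)/6.02 = 6.850.

6.85 bits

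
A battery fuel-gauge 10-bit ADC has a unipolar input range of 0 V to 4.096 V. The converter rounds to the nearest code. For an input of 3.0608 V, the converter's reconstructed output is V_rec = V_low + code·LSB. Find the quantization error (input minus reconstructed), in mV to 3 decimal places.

0.800 mV

Step size: 4.096 V ÷ 2^10 = 4.000 mV.
(3.0608 − 0)/0.004 = 765.2000; round gives code 765.
Reconstructed: 3.06 V.
V_in − V_rec = 0.0008 V = 0.800 mV.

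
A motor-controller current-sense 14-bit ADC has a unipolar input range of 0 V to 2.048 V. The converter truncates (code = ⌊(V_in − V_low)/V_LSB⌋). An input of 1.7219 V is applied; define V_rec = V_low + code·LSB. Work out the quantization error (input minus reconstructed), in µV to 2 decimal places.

One LSB is 2.048 V / 16384 = 125.00 µV.
Scaled input = 13775.2000 LSBs, so code = 13775.
Code 13775 maps back to 0 + 13775×0.000125 V = 1.721875 V.
Error = 1.7219 − 1.721875 = 2.5e-05 V = 25.00 µV.

25.00 µV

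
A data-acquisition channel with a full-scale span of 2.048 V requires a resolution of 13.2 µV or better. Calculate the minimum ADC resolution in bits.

18 bits

Number of steps required ≥ 2.048 V / 13.2 µV = 155151.52.
Need 2^N ≥ 155151.52; 2^17 = 131072, 2^18 = 262144.
Minimum N = 18.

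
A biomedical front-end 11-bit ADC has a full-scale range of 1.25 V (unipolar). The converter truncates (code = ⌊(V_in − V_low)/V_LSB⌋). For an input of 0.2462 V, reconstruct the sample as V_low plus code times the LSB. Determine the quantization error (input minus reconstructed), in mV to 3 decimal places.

Step size: 1.25 V ÷ 2^11 = 0.610 mV.
Scaled input = 403.3741 LSBs, so code = 403.
Reconstructed: 0.24597168 V.
Difference: 0.00022832 V → 0.228 mV.

0.228 mV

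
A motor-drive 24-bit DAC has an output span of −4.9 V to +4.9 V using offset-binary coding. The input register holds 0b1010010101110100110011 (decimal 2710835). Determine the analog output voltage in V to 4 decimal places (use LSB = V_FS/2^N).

-3.3165 V

LSB = 9.8 V / 2^24 = 0.58 µV.
Code 0b1010010101110100110011 = 2710835 decimal.
V_out = (−4.9) + 2710835 × 5.84126e-07 V = -3.31653 V.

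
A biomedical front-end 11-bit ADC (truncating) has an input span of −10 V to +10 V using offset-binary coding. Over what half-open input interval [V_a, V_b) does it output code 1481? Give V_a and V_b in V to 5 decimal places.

LSB = 20/2^11 = 9.766 mV.
V_a = V_low + 1481·LSB = 4.46289 V; V_b = V_low + 1482·LSB = 4.47266 V.

[4.46289 V, 4.47266 V)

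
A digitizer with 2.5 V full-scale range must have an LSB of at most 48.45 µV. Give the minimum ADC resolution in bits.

Number of steps required ≥ 2.5 V / 48.45 µV = 51599.59.
Need 2^N ≥ 51599.59; 2^15 = 32768, 2^16 = 65536.
Minimum N = 16.

16 bits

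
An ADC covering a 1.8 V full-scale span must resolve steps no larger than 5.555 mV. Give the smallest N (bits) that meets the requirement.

Number of steps required ≥ 1.8 V / 5.555 mV = 324.03.
Need 2^N ≥ 324.03; 2^8 = 256, 2^9 = 512.
Minimum N = 9.

9 bits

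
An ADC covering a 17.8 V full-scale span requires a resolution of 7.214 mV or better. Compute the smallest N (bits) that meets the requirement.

Number of steps required ≥ 17.8 V / 7.214 mV = 2467.42.
Need 2^N ≥ 2467.42; 2^11 = 2048, 2^12 = 4096.
Minimum N = 12.

12 bits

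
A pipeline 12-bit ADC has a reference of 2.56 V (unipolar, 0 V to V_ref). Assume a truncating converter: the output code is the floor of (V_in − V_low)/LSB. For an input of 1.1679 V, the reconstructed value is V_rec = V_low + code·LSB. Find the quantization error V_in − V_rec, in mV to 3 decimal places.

LSB = 2.56/2^12 = 0.625 mV.
Scaled input = 1868.6400 LSBs, so code = 1868.
V_rec = 0 + 1868·0.000625 = 1.1675 V.
V_in − V_rec = 0.0004 V = 0.400 mV.

0.400 mV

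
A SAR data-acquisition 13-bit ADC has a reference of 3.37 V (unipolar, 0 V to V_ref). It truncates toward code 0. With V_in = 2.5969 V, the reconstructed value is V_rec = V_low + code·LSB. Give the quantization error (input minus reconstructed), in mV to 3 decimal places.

0.289 mV

One LSB is 3.37 V / 8192 = 411.38 µV.
(V_in − V_low)/LSB = (2.5969 − 0)/0.000411377 = 6312.7017 → code 6312 (floor).
Code 6312 maps back to 0 + 6312×0.000411377 V = 2.5966113 V.
Difference: 0.000288672 V → 0.289 mV.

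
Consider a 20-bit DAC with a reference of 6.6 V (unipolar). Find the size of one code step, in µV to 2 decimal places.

Full-scale span = 6.6 V.
LSB = 6.6 / 2^20 = 6.6 / 1048576 = 6.29425e-06 V = 6.29 µV.

6.29 µV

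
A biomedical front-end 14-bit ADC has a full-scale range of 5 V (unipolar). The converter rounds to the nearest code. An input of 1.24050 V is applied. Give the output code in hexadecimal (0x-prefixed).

LSB = 5 V / 16384 = 305.18 µV.
(V_in − V_low)/LSB = (1.24050 − 0) / 0.000305176 = 4064.870.
So the output code is 4065.
In hexadecimal (0x-prefixed): 0xFE1.

code 0xFE1 (decimal 4065)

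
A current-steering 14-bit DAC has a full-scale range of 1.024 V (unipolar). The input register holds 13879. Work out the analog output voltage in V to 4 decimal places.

0.8674 V

LSB = 1.024 V / 2^14 = 62.50 µV.
V_out = 0 + 13879 × 6.25e-05 V = 0.867437 V.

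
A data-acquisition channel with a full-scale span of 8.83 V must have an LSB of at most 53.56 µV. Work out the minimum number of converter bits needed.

18 bits

Number of steps required ≥ 8.83 V / 53.56 µV = 164861.84.
Need 2^N ≥ 164861.84; 2^17 = 131072, 2^18 = 262144.
Minimum N = 18.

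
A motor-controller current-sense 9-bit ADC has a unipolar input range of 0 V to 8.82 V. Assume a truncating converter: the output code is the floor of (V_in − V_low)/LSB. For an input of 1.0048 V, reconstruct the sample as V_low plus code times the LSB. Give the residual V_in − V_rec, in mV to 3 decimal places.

5.659 mV

LSB = 8.82/2^9 = 17.227 mV.
Scaled input = 58.3285 LSBs, so code = 58.
Reconstructed: 0.99914063 V.
Difference: 0.00565938 V → 5.659 mV.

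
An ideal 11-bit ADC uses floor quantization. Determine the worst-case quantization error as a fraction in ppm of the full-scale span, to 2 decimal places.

488.28 ppm

Truncating → worst-case error = 1 LSB = V_FS/2^11, so 1e+06/2048 = 488.281 ppm of full scale.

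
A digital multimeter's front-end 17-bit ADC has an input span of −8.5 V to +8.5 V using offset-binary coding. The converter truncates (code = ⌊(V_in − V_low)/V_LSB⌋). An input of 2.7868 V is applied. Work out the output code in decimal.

code 87022

With 131072 levels over 17 V, one step is 129.70 µV.
(2.7868 − (−8.5)) / 0.0001297 = 87022.556 LSBs.
⌊·⌋(87022.556) = 87022.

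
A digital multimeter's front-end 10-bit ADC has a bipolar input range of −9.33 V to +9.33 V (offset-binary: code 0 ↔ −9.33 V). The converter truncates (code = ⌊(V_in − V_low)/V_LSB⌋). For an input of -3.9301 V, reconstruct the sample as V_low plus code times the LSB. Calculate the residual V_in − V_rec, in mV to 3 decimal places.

LSB = 18.66/2^10 = 18.223 mV.
(V_in − V_low)/LSB = (-3.9301 − (−9.33))/0.0182227 = 296.3289 → code 296 (floor).
Reconstructed: -3.9360937 V.
Difference: 0.00599375 V → 5.994 mV.

5.994 mV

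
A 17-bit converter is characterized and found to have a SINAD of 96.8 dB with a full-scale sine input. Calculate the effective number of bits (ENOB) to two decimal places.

ENOB = (SINAD − 1.76) / 6.02 = (96.8 − 1.76)/6.02 = 15.787.

15.79 bits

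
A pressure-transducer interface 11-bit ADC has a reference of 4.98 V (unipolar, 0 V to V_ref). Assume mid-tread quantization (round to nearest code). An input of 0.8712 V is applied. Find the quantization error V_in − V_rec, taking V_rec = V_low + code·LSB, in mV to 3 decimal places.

0.673 mV

One LSB is 4.98 V / 2048 = 2.432 mV.
Scaled input = 358.2766 LSBs, so code = 358.
Code 358 maps back to 0 + 358×0.00243164 V = 0.87052734 V.
V_in − V_rec = 0.000672656 V = 0.673 mV.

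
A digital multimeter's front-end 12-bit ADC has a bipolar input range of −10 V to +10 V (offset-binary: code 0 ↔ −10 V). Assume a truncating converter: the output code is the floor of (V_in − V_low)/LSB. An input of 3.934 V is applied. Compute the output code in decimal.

LSB = 20 V / 4096 = 4.883 mV.
(3.934 − (−10)) / 0.00488281 = 2853.683 LSBs.
⌊·⌋(2853.683) = 2853.

code 2853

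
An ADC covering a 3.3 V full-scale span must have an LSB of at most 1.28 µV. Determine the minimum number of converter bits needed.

Number of steps required ≥ 3.3 V / 1.28 µV = 2578125.00.
Need 2^N ≥ 2578125.00; 2^21 = 2097152, 2^22 = 4194304.
Minimum N = 22.

22 bits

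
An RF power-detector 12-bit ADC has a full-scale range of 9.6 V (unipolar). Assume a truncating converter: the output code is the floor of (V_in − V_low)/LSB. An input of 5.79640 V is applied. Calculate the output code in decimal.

code 2473

LSB = 9.6 V / 4096 = 2.344 mV.
(V_in − V_low)/LSB = (5.79640 − 0) / 0.00234375 = 2473.131.
Floor → code 2473.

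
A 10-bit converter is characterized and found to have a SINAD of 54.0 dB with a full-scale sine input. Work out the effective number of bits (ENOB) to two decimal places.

ENOB = (SINAD − 1.76) / 6.02 = (54.0 − 1.76)/6.02 = 8.678.

8.68 bits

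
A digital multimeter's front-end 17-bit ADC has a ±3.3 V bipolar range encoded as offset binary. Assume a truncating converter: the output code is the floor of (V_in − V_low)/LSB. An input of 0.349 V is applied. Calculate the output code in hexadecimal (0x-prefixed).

With 131072 levels over 6.6 V, one step is 50.35 µV.
Input sits at 72466.928 steps above V_low.
⌊·⌋(72466.928) = 72466.
In hexadecimal (0x-prefixed): 0x11B12.

code 0x11B12 (decimal 72466)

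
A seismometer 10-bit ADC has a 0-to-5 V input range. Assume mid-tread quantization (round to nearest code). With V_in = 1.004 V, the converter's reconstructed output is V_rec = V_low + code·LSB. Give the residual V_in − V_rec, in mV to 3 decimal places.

-1.859 mV

LSB = 5/2^10 = 4.883 mV.
(V_in − V_low)/LSB = (1.004 − 0)/0.00488281 = 205.6192 → code 206 (round).
Reconstructed: 1.0058594 V.
Error = 1.004 − 1.0058594 = -0.00185937 V = -1.859 mV.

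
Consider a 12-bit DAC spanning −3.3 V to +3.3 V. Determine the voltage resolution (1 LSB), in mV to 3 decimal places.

Full-scale span = 6.6 V.
LSB = 6.6 / 2^12 = 6.6 / 4096 = 0.00161133 V = 1.611 mV.

1.611 mV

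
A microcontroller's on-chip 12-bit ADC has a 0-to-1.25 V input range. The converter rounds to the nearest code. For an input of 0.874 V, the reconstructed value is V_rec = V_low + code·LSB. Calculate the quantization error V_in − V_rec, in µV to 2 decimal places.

-23.44 µV

One LSB is 1.25 V / 4096 = 305.18 µV.
(0.874 − 0)/0.000305176 = 2863.9232; round gives code 2864.
V_rec = 0 + 2864·0.000305176 = 0.87402344 V.
Error = 0.874 − 0.87402344 = -2.34375e-05 V = -23.44 µV.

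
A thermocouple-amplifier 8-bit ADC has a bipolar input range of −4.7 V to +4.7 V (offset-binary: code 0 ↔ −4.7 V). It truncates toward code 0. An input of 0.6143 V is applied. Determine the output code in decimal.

code 144

LSB = 9.4 V / 256 = 36.719 mV.
(V_in − V_low)/LSB = (0.6143 − (−4.7)) / 0.0367188 = 144.730.
⌊·⌋(144.730) = 144.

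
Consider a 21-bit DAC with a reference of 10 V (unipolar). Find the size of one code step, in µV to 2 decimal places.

4.77 µV

Full-scale span = 10 V.
LSB = 10 / 2^21 = 10 / 2097152 = 4.76837e-06 V = 4.77 µV.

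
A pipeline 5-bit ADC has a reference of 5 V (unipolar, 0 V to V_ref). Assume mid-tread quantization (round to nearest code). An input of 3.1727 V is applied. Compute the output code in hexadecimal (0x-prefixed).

LSB = 5 V / 32 = 156.250 mV.
Input sits at 20.305 steps above V_low.
Round → code 20.
In hexadecimal (0x-prefixed): 0x14.

code 0x14 (decimal 20)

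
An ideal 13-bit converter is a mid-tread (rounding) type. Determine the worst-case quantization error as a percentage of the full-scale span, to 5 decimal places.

0.00610 %

Rounding → worst-case error = ½ LSB = V_FS/2^14, so 100/16384 = 0.00610352 % of full scale.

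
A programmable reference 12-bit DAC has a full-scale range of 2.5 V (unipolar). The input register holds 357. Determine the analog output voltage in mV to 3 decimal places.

217.896 mV

LSB = 2.5 V / 2^12 = 0.610 mV.
V_out = 0 + 357 × 0.000610352 V = 0.217896 V.
= 217.896 mV.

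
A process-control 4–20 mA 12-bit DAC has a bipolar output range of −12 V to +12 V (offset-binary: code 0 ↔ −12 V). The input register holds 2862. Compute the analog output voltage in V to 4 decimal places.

4.7695 V

LSB = 24 V / 2^12 = 5.859 mV.
V_out = (−12) + 2862 × 0.00585938 V = 4.76953 V.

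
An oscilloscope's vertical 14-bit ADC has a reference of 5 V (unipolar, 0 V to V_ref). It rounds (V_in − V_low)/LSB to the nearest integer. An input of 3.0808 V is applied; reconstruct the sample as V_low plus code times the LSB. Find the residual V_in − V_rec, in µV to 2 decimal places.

Step size: 5 V ÷ 2^14 = 305.18 µV.
(V_in − V_low)/LSB = (3.0808 − 0)/0.000305176 = 10095.1654 → code 10095 (round).
Reconstructed: 3.0807495 V.
V_in − V_rec = 5.04883e-05 V = 50.49 µV.

50.49 µV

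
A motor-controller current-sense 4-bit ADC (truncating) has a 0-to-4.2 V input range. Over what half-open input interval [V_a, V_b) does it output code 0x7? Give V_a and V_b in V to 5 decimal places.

LSB = 4.2/2^4 = 262.500 mV.
Code 0x7 = 7 decimal.
V_a = V_low + 7·LSB = 1.8375 V; V_b = V_low + 8·LSB = 2.1 V.

[1.83750 V, 2.10000 V)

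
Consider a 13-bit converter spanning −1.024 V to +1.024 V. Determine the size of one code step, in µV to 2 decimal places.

250.00 µV

Full-scale span = 2.048 V.
LSB = 2.048 / 2^13 = 2.048 / 8192 = 0.00025 V = 250.00 µV.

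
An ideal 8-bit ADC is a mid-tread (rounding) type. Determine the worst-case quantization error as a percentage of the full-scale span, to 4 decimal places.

0.1953 %

Rounding → worst-case error = ½ LSB = V_FS/2^9, so 100/512 = 0.195312 % of full scale.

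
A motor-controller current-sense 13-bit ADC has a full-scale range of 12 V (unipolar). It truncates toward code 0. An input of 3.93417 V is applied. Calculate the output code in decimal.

code 2685

With 8192 levels over 12 V, one step is 1.465 mV.
Input sits at 2685.727 steps above V_low.
Floor → code 2685.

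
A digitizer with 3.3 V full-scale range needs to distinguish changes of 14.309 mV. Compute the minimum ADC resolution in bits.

Number of steps required ≥ 3.3 V / 14.309 mV = 230.62.
Need 2^N ≥ 230.62; 2^7 = 128, 2^8 = 256.
Minimum N = 8.

8 bits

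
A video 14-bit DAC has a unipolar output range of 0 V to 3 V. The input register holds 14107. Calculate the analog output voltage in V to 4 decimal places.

2.5831 V

LSB = 3 V / 2^14 = 183.11 µV.
V_out = 0 + 14107 × 0.000183105 V = 2.58307 V.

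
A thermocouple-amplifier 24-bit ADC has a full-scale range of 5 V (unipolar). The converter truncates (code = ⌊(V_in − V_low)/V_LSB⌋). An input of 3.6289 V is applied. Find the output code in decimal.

With 16777216 levels over 5 V, one step is 0.30 µV.
Input sits at 12176567.828 steps above V_low.
⌊·⌋(12176567.828) = 12176567.

code 12176567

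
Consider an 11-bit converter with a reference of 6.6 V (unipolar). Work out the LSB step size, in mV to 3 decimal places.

3.223 mV

Full-scale span = 6.6 V.
LSB = 6.6 / 2^11 = 6.6 / 2048 = 0.00322266 V = 3.223 mV.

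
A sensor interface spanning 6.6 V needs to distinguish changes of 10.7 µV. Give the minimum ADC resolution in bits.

Number of steps required ≥ 6.6 V / 10.7 µV = 616822.43.
Need 2^N ≥ 616822.43; 2^19 = 524288, 2^20 = 1048576.
Minimum N = 20.

20 bits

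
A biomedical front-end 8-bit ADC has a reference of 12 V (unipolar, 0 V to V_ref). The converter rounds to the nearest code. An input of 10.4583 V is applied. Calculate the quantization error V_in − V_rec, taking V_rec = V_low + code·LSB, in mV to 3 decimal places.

One LSB is 12 V / 256 = 46.875 mV.
Scaled input = 223.1104 LSBs, so code = 223.
Reconstructed: 10.453125 V.
V_in − V_rec = 0.005175 V = 5.175 mV.

5.175 mV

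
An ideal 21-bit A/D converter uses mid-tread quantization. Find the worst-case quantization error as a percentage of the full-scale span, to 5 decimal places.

0.00002 %

Rounding → worst-case error = ½ LSB = V_FS/2^22, so 100/4194304 = 2.38419e-05 % of full scale.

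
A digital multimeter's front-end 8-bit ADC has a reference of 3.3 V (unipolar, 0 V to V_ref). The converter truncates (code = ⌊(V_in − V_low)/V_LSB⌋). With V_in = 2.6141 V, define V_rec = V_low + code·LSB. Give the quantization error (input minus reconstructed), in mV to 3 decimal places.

10.194 mV

Step size: 3.3 V ÷ 2^8 = 12.891 mV.
(V_in − V_low)/LSB = (2.6141 − 0)/0.0128906 = 202.7908 → code 202 (floor).
Code 202 maps back to 0 + 202×0.0128906 V = 2.6039063 V.
Error = 2.6141 − 2.6039063 = 0.0101937 V = 10.194 mV.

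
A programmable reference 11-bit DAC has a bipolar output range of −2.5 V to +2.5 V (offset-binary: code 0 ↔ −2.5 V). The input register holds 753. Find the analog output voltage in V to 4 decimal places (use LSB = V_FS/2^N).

-0.6616 V

LSB = 5 V / 2^11 = 2.441 mV.
V_out = (−2.5) + 753 × 0.00244141 V = -0.661621 V.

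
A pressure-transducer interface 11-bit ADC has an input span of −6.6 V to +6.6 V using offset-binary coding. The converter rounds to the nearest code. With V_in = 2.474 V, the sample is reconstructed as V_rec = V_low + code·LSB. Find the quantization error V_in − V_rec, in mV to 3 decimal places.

LSB = 13.2/2^11 = 6.445 mV.
Scaled input = 1407.8448 LSBs, so code = 1408.
V_rec = (−6.6) + 1408·0.00644531 = 2.475 V.
V_in − V_rec = -0.001 V = -1.000 mV.

-1.000 mV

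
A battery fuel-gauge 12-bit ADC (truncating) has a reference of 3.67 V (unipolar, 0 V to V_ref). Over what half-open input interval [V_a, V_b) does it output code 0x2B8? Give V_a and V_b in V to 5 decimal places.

LSB = 3.67/2^12 = 0.896 mV.
Code 0x2B8 = 696 decimal.
V_a = V_low + 696·LSB = 0.623613 V; V_b = V_low + 697·LSB = 0.624509 V.

[0.62361 V, 0.62451 V)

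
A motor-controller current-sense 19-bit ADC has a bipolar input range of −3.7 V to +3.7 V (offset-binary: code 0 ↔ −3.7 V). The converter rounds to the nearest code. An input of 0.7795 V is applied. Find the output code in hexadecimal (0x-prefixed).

LSB = 7.4 V / 524288 = 14.11 µV.
(0.7795 − (−3.7)) / 1.41144e-05 = 317371.364 LSBs.
Round → code 317371.
In hexadecimal (0x-prefixed): 0x4D7BB.

code 0x4D7BB (decimal 317371)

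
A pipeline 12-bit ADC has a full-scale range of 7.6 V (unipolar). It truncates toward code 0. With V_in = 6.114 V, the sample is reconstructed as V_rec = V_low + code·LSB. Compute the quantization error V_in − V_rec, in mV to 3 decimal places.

0.230 mV

Step size: 7.6 V ÷ 2^12 = 1.855 mV.
Scaled input = 3295.1242 LSBs, so code = 3295.
V_rec = 0 + 3295·0.00185547 = 6.1137695 V.
Error = 6.114 − 6.1137695 = 0.000230469 V = 0.230 mV.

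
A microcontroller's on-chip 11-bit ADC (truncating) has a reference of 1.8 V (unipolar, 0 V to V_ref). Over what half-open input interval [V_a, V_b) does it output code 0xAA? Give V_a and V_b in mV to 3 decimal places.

[149.414 mV, 150.293 mV)

LSB = 1.8/2^11 = 0.879 mV.
Code 0xAA = 170 decimal.
V_a = V_low + 170·LSB = 0.149414 V; V_b = V_low + 171·LSB = 0.150293 V.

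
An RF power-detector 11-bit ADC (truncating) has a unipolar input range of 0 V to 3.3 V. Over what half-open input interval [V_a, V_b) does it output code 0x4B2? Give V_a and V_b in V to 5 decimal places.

LSB = 3.3/2^11 = 1.611 mV.
Code 0x4B2 = 1202 decimal.
V_a = V_low + 1202·LSB = 1.93682 V; V_b = V_low + 1203·LSB = 1.93843 V.

[1.93682 V, 1.93843 V)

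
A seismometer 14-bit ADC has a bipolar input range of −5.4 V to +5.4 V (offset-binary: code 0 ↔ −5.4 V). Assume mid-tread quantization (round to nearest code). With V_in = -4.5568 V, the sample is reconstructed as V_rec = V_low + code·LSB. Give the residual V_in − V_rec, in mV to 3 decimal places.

Step size: 10.8 V ÷ 2^14 = 0.659 mV.
Scaled input = 1279.1656 LSBs, so code = 1279.
Code 1279 maps back to (−5.4) + 1279×0.00065918 V = -4.5569092 V.
Error = -4.5568 − (−4.5569092) = 0.00010918 V = 0.109 mV.

0.109 mV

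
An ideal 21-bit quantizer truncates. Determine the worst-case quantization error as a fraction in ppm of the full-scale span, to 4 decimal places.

Truncating → worst-case error = 1 LSB = V_FS/2^21, so 1e+06/2097152 = 0.476837 ppm of full scale.

0.4768 ppm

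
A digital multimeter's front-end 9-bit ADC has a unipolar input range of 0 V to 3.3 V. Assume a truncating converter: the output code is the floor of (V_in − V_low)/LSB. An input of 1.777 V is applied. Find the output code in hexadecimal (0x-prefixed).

LSB = 3.3 V / 512 = 6.445 mV.
(V_in − V_low)/LSB = (1.777 − 0) / 0.00644531 = 275.704.
⌊·⌋(275.704) = 275.
In hexadecimal (0x-prefixed): 0x113.

code 0x113 (decimal 275)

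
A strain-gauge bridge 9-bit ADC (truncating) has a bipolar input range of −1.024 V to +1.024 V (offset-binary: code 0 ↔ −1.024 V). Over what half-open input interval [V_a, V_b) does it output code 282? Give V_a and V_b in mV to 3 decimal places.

LSB = 2.048/2^9 = 4.000 mV.
V_a = V_low + 282·LSB = 0.104 V; V_b = V_low + 283·LSB = 0.108 V.

[104.000 mV, 108.000 mV)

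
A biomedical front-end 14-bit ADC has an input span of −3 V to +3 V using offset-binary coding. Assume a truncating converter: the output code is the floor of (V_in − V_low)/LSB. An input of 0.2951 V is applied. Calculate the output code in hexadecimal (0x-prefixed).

code 0x2325 (decimal 8997)

Full-scale span = 6 V; LSB = 6/2^14 = 366.21 µV.
(0.2951 − (−3)) / 0.000366211 = 8997.820 LSBs.
⌊·⌋(8997.820) = 8997.
In hexadecimal (0x-prefixed): 0x2325.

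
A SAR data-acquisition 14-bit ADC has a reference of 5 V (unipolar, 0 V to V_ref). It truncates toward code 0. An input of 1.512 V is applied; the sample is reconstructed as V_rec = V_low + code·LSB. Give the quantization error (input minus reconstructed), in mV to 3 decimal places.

Step size: 5 V ÷ 2^14 = 305.18 µV.
Scaled input = 4954.5216 LSBs, so code = 4954.
Code 4954 maps back to 0 + 4954×0.000305176 V = 1.5118408 V.
Difference: 0.00015918 V → 0.159 mV.

0.159 mV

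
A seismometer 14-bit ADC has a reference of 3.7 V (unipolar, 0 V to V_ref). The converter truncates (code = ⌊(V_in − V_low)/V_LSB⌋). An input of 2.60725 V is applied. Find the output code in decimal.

code 11545

LSB = 3.7 V / 16384 = 225.83 µV.
(V_in − V_low)/LSB = (2.60725 − 0) / 0.00022583 = 11545.185.
Floor → code 11545.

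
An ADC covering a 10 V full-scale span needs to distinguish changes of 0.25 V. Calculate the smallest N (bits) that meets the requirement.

6 bits

Number of steps required ≥ 10 V / 0.25 V = 40.00.
Need 2^N ≥ 40.00; 2^5 = 32, 2^6 = 64.
Minimum N = 6.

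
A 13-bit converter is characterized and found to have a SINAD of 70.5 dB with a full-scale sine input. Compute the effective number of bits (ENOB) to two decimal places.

11.42 bits

ENOB = (SINAD − 1.76) / 6.02 = (70.5 − 1.76)/6.02 = 11.419.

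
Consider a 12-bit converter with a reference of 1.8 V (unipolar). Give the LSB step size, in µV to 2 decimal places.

Full-scale span = 1.8 V.
LSB = 1.8 / 2^12 = 1.8 / 4096 = 0.000439453 V = 439.45 µV.

439.45 µV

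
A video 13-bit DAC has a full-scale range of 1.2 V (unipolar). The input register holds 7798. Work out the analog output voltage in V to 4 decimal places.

1.1423 V

LSB = 1.2 V / 2^13 = 146.48 µV.
V_out = 0 + 7798 × 0.000146484 V = 1.14229 V.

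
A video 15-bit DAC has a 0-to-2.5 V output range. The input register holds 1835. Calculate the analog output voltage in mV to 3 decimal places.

LSB = 2.5 V / 2^15 = 76.29 µV.
V_out = 0 + 1835 × 7.62939e-05 V = 0.139999 V.
= 139.999 mV.

139.999 mV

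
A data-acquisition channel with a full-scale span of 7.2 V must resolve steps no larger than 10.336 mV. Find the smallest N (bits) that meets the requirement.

Number of steps required ≥ 7.2 V / 10.336 mV = 696.59.
Need 2^N ≥ 696.59; 2^9 = 512, 2^10 = 1024.
Minimum N = 10.

10 bits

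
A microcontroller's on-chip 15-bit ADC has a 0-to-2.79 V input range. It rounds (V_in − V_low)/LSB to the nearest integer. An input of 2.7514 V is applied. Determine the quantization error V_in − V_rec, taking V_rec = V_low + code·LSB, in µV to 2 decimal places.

One LSB is 2.79 V / 32768 = 85.14 µV.
(2.7514 − 0)/8.5144e-05 = 32314.6506; round gives code 32315.
Reconstructed: 2.7514297 V.
Difference: -2.97485e-05 V → -29.75 µV.

-29.75 µV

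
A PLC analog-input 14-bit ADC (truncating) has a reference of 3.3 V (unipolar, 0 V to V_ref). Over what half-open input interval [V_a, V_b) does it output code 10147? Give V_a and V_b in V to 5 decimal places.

LSB = 3.3/2^14 = 201.42 µV.
V_a = V_low + 10147·LSB = 2.04377 V; V_b = V_low + 10148·LSB = 2.04397 V.

[2.04377 V, 2.04397 V)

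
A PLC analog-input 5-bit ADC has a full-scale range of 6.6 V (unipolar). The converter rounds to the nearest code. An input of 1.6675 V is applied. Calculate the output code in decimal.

LSB = 6.6 V / 32 = 206.250 mV.
(1.6675 − 0) / 0.20625 = 8.085 LSBs.
So the output code is 8.

code 8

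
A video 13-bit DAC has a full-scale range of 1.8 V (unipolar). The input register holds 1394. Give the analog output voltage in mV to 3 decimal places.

LSB = 1.8 V / 2^13 = 219.73 µV.
V_out = 0 + 1394 × 0.000219727 V = 0.306299 V.
= 306.299 mV.

306.299 mV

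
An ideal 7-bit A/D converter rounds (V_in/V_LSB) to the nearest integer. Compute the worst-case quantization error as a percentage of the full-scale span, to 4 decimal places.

Rounding → worst-case error = ½ LSB = V_FS/2^8, so 100/256 = 0.390625 % of full scale.

0.3906 %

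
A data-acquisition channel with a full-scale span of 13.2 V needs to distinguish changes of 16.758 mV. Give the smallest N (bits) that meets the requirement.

10 bits

Number of steps required ≥ 13.2 V / 16.758 mV = 787.68.
Need 2^N ≥ 787.68; 2^9 = 512, 2^10 = 1024.
Minimum N = 10.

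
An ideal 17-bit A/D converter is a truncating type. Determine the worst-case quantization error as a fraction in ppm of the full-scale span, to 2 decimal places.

Truncating → worst-case error = 1 LSB = V_FS/2^17, so 1e+06/131072 = 7.62939 ppm of full scale.

7.63 ppm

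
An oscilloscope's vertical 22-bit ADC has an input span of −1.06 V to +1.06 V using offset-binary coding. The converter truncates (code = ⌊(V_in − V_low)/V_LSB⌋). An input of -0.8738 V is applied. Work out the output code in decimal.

LSB = 2.12 V / 4194304 = 0.51 µV.
(V_in − V_low)/LSB = (-0.8738 − (−1.06)) / 5.05447e-07 = 368386.512.
⌊·⌋(368386.512) = 368386.

code 368386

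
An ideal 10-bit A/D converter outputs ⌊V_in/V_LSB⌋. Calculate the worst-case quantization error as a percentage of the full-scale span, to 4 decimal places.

0.0977 %

Truncating → worst-case error = 1 LSB = V_FS/2^10, so 100/1024 = 0.0976562 % of full scale.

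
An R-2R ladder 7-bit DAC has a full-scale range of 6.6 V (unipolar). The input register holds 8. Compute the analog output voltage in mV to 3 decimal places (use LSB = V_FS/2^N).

412.500 mV

LSB = 6.6 V / 2^7 = 51.562 mV.
V_out = 0 + 8 × 0.0515625 V = 0.4125 V.
= 412.500 mV.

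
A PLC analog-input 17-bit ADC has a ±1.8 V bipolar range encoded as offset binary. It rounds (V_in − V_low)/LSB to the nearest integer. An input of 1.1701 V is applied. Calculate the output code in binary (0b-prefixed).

code 0b11010011001101010 (decimal 108138)

Full-scale span = 3.6 V; LSB = 3.6/2^17 = 27.47 µV.
(1.1701 − (−1.8)) / 2.74658e-05 = 108138.041 LSBs.
So the output code is 108138.
In binary (0b-prefixed): 0b11010011001101010.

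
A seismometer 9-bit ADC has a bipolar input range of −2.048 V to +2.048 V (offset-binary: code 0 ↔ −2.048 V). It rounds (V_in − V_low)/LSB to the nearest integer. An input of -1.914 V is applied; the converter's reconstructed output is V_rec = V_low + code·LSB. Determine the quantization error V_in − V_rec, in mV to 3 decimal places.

-2.000 mV

One LSB is 4.096 V / 512 = 8.000 mV.
(V_in − V_low)/LSB = (-1.914 − (−2.048))/0.008 = 16.7500 → code 17 (round).
Code 17 maps back to (−2.048) + 17×0.008 V = -1.912 V.
V_in − V_rec = -0.002 V = -2.000 mV.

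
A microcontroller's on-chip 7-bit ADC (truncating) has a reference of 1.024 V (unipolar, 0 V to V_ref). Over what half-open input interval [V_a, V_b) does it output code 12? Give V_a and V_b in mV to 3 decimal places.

LSB = 1.024/2^7 = 8.000 mV.
V_a = V_low + 12·LSB = 0.096 V; V_b = V_low + 13·LSB = 0.104 V.

[96.000 mV, 104.000 mV)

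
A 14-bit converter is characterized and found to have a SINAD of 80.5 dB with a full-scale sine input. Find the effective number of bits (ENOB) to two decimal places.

13.08 bits

ENOB = (SINAD − 1.76) / 6.02 = (80.5 − 1.76)/6.02 = 13.080.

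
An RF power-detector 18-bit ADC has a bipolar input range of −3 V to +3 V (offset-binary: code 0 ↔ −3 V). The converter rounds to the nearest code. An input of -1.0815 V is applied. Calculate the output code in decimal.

code 83821

Full-scale span = 6 V; LSB = 6/2^18 = 22.89 µV.
Input sits at 83820.544 steps above V_low.
round(83820.544) = 83821.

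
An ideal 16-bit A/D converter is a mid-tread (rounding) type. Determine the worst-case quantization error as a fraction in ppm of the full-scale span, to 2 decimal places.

7.63 ppm

Rounding → worst-case error = ½ LSB = V_FS/2^17, so 1e+06/131072 = 7.62939 ppm of full scale.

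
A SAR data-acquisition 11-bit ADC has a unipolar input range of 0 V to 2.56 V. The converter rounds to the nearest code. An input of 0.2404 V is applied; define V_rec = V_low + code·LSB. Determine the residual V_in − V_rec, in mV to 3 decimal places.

LSB = 2.56/2^11 = 1.250 mV.
(V_in − V_low)/LSB = (0.2404 − 0)/0.00125 = 192.3200 → code 192 (round).
Code 192 maps back to 0 + 192×0.00125 V = 0.24 V.
V_in − V_rec = 0.0004 V = 0.400 mV.

0.400 mV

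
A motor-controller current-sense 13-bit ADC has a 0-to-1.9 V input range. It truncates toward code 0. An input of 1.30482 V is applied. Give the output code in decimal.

With 8192 levels over 1.9 V, one step is 231.93 µV.
(1.30482 − 0) / 0.000231934 = 5625.834 LSBs.
So the output code is 5625.

code 5625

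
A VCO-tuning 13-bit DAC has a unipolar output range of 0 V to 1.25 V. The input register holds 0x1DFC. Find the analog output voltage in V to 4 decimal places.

LSB = 1.25 V / 2^13 = 152.59 µV.
Code 0x1DFC = 7676 decimal.
V_out = 0 + 7676 × 0.000152588 V = 1.17126 V.

1.1713 V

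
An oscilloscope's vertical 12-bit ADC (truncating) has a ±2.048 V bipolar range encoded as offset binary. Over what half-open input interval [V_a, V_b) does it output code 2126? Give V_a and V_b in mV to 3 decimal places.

[78.000 mV, 79.000 mV)

LSB = 4.096/2^12 = 1.000 mV.
V_a = V_low + 2126·LSB = 0.078 V; V_b = V_low + 2127·LSB = 0.079 V.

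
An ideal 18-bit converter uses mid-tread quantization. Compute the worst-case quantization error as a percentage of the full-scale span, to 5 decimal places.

0.00019 %

Rounding → worst-case error = ½ LSB = V_FS/2^19, so 100/524288 = 0.000190735 % of full scale.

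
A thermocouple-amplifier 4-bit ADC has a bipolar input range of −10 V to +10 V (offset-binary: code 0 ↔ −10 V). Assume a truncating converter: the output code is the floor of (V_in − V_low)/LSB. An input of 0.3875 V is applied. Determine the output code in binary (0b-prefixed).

code 0b1000 (decimal 8)

Full-scale span = 20 V; LSB = 20/2^4 = 1.2500 V.
(V_in − V_low)/LSB = (0.3875 − (−10)) / 1.25 = 8.310.
Floor → code 8.
In binary (0b-prefixed): 0b1000.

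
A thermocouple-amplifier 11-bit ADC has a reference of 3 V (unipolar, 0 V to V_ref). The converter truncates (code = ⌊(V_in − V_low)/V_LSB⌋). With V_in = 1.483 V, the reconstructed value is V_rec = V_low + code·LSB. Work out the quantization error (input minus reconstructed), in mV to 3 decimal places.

LSB = 3/2^11 = 1.465 mV.
(1.483 − 0)/0.00146484 = 1012.3947; ⌊·⌋ gives code 1012.
Reconstructed: 1.4824219 V.
V_in − V_rec = 0.000578125 V = 0.578 mV.

0.578 mV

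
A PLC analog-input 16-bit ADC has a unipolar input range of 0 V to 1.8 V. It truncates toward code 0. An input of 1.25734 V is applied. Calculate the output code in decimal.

code 45778

LSB = 1.8 V / 65536 = 27.47 µV.
Input sits at 45778.352 steps above V_low.
Floor → code 45778.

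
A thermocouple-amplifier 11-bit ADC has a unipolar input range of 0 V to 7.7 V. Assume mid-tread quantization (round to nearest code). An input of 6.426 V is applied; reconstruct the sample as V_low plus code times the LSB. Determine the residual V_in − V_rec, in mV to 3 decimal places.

Step size: 7.7 V ÷ 2^11 = 3.760 mV.
(6.426 − 0)/0.00375977 = 1709.1491; round gives code 1709.
Code 1709 maps back to 0 + 1709×0.00375977 V = 6.4254395 V.
V_in − V_rec = 0.000560547 V = 0.561 mV.

0.561 mV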